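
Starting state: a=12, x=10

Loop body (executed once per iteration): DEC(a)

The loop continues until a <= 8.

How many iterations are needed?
4

Tracing iterations:
Initial: a=12, x=10
After iteration 1: a=11, x=10
After iteration 2: a=10, x=10
After iteration 3: a=9, x=10
After iteration 4: a=8, x=10
a <= 8 now holds, so the loop exits after 4 iterations.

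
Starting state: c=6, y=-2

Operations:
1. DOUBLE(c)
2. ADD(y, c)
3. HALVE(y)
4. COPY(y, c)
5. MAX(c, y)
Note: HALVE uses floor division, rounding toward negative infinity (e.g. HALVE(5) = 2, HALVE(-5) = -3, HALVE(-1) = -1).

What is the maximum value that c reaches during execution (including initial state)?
12

Values of c at each step:
Initial: c = 6
After step 1: c = 12 ← maximum
After step 2: c = 12
After step 3: c = 12
After step 4: c = 12
After step 5: c = 12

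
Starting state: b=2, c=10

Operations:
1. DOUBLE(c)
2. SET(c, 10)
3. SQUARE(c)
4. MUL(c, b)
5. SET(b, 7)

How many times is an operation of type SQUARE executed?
1

Counting SQUARE operations:
Step 3: SQUARE(c) ← SQUARE
Total: 1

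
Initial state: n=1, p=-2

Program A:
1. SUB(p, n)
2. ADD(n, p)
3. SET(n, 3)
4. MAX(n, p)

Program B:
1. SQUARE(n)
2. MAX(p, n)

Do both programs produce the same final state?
No

Program A final state: n=3, p=-3
Program B final state: n=1, p=1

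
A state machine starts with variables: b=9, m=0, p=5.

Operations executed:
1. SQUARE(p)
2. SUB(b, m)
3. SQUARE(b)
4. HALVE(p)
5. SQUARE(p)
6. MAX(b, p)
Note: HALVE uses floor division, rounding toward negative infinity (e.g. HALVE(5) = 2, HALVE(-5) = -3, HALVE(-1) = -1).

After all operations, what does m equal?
m = 0

Tracing execution:
Step 1: SQUARE(p) → m = 0
Step 2: SUB(b, m) → m = 0
Step 3: SQUARE(b) → m = 0
Step 4: HALVE(p) → m = 0
Step 5: SQUARE(p) → m = 0
Step 6: MAX(b, p) → m = 0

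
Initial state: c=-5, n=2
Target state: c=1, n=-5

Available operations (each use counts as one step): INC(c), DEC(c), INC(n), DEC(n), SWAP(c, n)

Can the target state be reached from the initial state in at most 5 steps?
Yes

Path (2 steps): DEC(n) → SWAP(c, n)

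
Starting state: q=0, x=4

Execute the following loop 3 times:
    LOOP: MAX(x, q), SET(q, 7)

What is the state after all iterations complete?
q=7, x=7

Iteration trace:
Start: q=0, x=4
After iteration 1: q=7, x=4
After iteration 2: q=7, x=7
After iteration 3: q=7, x=7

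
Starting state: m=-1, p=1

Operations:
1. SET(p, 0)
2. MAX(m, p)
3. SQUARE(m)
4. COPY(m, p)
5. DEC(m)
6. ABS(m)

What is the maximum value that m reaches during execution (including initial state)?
1

Values of m at each step:
Initial: m = -1
After step 1: m = -1
After step 2: m = 0
After step 3: m = 0
After step 4: m = 0
After step 5: m = -1
After step 6: m = 1 ← maximum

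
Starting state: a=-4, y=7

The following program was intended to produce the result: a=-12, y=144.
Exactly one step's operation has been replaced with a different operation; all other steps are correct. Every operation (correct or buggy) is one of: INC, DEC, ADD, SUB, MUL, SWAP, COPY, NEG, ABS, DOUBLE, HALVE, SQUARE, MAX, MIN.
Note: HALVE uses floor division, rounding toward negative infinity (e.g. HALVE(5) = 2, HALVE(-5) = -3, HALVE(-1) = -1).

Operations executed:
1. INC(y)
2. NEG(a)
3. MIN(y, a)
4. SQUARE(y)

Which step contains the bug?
Step 2

Trace with buggy code:
Initial: a=-4, y=7
After step 1: a=-4, y=8
After step 2: a=4, y=8
After step 3: a=4, y=4
After step 4: a=4, y=16
Actual final a=4, y=16 ≠ expected a=-12, y=144.
Step 2 is the only position where a single-operation replacement can produce the expected result.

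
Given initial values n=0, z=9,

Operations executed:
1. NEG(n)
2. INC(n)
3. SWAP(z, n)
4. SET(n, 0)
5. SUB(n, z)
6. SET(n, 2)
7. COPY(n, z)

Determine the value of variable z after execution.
z = 1

Tracing execution:
Step 1: NEG(n) → z = 9
Step 2: INC(n) → z = 9
Step 3: SWAP(z, n) → z = 1
Step 4: SET(n, 0) → z = 1
Step 5: SUB(n, z) → z = 1
Step 6: SET(n, 2) → z = 1
Step 7: COPY(n, z) → z = 1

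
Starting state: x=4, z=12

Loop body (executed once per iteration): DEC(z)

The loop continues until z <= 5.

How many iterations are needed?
7

Tracing iterations:
Initial: x=4, z=12
After iteration 1: x=4, z=11
After iteration 2: x=4, z=10
After iteration 3: x=4, z=9
After iteration 4: x=4, z=8
After iteration 5: x=4, z=7
After iteration 6: x=4, z=6
After iteration 7: x=4, z=5
z <= 5 now holds, so the loop exits after 7 iterations.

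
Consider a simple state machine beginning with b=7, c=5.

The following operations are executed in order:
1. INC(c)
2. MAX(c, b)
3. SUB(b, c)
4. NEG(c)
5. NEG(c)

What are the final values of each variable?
{b: 0, c: 7}

Step-by-step execution:
Initial: b=7, c=5
After step 1 (INC(c)): b=7, c=6
After step 2 (MAX(c, b)): b=7, c=7
After step 3 (SUB(b, c)): b=0, c=7
After step 4 (NEG(c)): b=0, c=-7
After step 5 (NEG(c)): b=0, c=7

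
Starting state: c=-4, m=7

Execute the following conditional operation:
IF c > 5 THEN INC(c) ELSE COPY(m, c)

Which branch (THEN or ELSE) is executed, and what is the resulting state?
Branch: ELSE, Final state: c=-4, m=-4

Evaluating condition: c > 5
c = -4
Condition is False, so ELSE branch executes
After COPY(m, c): c=-4, m=-4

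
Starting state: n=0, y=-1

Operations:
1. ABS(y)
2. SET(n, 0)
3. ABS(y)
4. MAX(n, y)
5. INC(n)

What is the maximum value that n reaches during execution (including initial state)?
2

Values of n at each step:
Initial: n = 0
After step 1: n = 0
After step 2: n = 0
After step 3: n = 0
After step 4: n = 1
After step 5: n = 2 ← maximum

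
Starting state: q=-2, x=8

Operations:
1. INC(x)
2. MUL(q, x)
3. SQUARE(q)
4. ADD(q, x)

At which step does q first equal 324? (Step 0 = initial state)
Step 3

Tracing q:
Initial: q = -2
After step 1: q = -2
After step 2: q = -18
After step 3: q = 324 ← first occurrence
After step 4: q = 333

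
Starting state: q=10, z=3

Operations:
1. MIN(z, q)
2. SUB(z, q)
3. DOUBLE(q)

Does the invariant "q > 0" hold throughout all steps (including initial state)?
Yes

The invariant holds at every step.

State at each step:
Initial: q=10, z=3
After step 1: q=10, z=3
After step 2: q=10, z=-7
After step 3: q=20, z=-7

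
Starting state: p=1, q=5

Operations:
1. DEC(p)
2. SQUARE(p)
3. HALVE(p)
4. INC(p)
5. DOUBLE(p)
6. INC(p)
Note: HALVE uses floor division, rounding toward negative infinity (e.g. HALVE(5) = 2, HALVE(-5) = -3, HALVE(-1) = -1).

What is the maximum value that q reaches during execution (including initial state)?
5

Values of q at each step:
Initial: q = 5 ← maximum
After step 1: q = 5
After step 2: q = 5
After step 3: q = 5
After step 4: q = 5
After step 5: q = 5
After step 6: q = 5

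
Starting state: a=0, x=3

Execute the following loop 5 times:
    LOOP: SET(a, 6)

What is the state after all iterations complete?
a=6, x=3

Iteration trace:
Start: a=0, x=3
After iteration 1: a=6, x=3
After iteration 2: a=6, x=3
After iteration 3: a=6, x=3
After iteration 4: a=6, x=3
After iteration 5: a=6, x=3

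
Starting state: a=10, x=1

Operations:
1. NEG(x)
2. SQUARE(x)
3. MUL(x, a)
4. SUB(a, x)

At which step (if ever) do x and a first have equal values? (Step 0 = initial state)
Step 3

x and a first become equal after step 3.

Comparing values at each step:
Initial: x=1, a=10
After step 1: x=-1, a=10
After step 2: x=1, a=10
After step 3: x=10, a=10 ← equal!
After step 4: x=10, a=0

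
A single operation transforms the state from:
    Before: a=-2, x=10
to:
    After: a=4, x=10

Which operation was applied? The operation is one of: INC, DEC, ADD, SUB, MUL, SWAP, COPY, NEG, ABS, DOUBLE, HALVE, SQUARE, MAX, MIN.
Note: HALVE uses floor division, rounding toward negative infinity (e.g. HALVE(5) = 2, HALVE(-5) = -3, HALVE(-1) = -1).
SQUARE(a)

Analyzing the change:
Before: a=-2, x=10
After: a=4, x=10
Variable a changed from -2 to 4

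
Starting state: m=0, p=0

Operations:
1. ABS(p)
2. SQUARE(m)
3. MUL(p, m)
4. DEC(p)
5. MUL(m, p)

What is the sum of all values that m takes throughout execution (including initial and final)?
0

Values of m at each step:
Initial: m = 0
After step 1: m = 0
After step 2: m = 0
After step 3: m = 0
After step 4: m = 0
After step 5: m = 0
Sum = 0 + 0 + 0 + 0 + 0 + 0 = 0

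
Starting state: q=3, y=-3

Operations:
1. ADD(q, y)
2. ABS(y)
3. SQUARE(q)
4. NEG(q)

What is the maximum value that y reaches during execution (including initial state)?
3

Values of y at each step:
Initial: y = -3
After step 1: y = -3
After step 2: y = 3 ← maximum
After step 3: y = 3
After step 4: y = 3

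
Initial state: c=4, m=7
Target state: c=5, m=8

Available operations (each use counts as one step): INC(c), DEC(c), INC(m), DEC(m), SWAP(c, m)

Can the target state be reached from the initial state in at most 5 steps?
Yes

Path (2 steps): INC(c) → INC(m)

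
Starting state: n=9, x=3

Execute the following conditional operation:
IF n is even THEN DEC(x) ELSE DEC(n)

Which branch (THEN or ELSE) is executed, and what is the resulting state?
Branch: ELSE, Final state: n=8, x=3

Evaluating condition: n is even
Condition is False, so ELSE branch executes
After DEC(n): n=8, x=3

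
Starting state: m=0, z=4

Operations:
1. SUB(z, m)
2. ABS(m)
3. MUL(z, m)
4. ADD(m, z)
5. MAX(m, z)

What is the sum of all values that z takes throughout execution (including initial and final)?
12

Values of z at each step:
Initial: z = 4
After step 1: z = 4
After step 2: z = 4
After step 3: z = 0
After step 4: z = 0
After step 5: z = 0
Sum = 4 + 4 + 4 + 0 + 0 + 0 = 12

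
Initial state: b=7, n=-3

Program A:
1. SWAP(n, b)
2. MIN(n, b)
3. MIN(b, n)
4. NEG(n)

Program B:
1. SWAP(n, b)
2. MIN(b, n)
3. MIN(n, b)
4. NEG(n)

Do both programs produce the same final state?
Yes

Program A final state: b=-3, n=3
Program B final state: b=-3, n=3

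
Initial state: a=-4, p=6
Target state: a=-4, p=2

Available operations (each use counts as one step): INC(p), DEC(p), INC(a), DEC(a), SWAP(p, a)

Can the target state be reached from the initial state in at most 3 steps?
No

The target state cannot be reached within 3 steps.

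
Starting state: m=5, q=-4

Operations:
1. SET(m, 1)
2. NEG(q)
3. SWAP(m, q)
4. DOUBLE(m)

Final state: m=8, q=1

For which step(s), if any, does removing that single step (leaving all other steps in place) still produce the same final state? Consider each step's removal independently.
None - removing any single step changes the final result

Testing removal of each single step:
Without step 1: final = m=8, q=5 (different)
Without step 2: final = m=-8, q=1 (different)
Without step 3: final = m=2, q=4 (different)
Without step 4: final = m=4, q=1 (different)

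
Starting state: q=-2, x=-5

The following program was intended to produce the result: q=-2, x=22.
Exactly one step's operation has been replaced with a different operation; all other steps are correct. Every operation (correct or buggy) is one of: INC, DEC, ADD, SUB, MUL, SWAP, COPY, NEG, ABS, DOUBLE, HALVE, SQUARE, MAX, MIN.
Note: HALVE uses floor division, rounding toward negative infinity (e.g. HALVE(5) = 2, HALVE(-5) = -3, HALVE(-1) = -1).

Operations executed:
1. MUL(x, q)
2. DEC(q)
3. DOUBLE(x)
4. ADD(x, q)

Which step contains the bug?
Step 2

Trace with buggy code:
Initial: q=-2, x=-5
After step 1: q=-2, x=10
After step 2: q=-3, x=10
After step 3: q=-3, x=20
After step 4: q=-3, x=17
Actual final q=-3, x=17 ≠ expected q=-2, x=22.
Step 2 is the only position where a single-operation replacement can produce the expected result.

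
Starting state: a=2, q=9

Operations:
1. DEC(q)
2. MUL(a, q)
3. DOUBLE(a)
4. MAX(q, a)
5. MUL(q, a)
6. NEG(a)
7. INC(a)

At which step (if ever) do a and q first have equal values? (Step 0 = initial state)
Step 4

a and q first become equal after step 4.

Comparing values at each step:
Initial: a=2, q=9
After step 1: a=2, q=8
After step 2: a=16, q=8
After step 3: a=32, q=8
After step 4: a=32, q=32 ← equal!
After step 5: a=32, q=1024
After step 6: a=-32, q=1024
After step 7: a=-31, q=1024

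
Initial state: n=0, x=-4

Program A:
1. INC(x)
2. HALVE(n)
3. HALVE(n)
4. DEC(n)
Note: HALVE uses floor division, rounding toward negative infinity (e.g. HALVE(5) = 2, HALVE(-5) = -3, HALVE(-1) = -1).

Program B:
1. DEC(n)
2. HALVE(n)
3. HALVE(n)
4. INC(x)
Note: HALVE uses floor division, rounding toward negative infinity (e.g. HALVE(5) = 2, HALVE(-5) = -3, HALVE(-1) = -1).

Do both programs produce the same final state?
Yes

Program A final state: n=-1, x=-3
Program B final state: n=-1, x=-3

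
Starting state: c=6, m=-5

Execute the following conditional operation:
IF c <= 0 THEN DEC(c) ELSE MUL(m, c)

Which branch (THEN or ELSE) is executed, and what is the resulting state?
Branch: ELSE, Final state: c=6, m=-30

Evaluating condition: c <= 0
c = 6
Condition is False, so ELSE branch executes
After MUL(m, c): c=6, m=-30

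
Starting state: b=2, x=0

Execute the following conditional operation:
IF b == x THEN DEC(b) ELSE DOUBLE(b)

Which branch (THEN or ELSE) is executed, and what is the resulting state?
Branch: ELSE, Final state: b=4, x=0

Evaluating condition: b == x
b = 2, x = 0
Condition is False, so ELSE branch executes
After DOUBLE(b): b=4, x=0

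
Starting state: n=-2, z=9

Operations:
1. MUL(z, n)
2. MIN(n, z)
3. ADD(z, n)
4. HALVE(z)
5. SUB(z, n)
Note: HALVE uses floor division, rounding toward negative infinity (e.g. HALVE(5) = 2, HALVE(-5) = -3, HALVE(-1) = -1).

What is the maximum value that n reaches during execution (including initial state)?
-2

Values of n at each step:
Initial: n = -2 ← maximum
After step 1: n = -2
After step 2: n = -18
After step 3: n = -18
After step 4: n = -18
After step 5: n = -18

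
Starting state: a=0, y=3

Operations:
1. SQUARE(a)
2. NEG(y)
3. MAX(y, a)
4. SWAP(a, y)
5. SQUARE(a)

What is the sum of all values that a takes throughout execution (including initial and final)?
0

Values of a at each step:
Initial: a = 0
After step 1: a = 0
After step 2: a = 0
After step 3: a = 0
After step 4: a = 0
After step 5: a = 0
Sum = 0 + 0 + 0 + 0 + 0 + 0 = 0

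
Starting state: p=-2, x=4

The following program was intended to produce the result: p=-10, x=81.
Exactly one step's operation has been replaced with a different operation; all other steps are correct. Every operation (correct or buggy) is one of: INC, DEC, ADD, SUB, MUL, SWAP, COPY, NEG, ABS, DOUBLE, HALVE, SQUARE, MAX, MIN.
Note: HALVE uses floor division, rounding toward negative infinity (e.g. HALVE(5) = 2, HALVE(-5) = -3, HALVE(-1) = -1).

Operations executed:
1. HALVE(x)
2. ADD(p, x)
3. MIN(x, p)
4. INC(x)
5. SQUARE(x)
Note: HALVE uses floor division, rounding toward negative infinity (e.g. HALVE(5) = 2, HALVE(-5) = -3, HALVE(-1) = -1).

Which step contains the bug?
Step 1

Trace with buggy code:
Initial: p=-2, x=4
After step 1: p=-2, x=2
After step 2: p=0, x=2
After step 3: p=0, x=0
After step 4: p=0, x=1
After step 5: p=0, x=1
Actual final p=0, x=1 ≠ expected p=-10, x=81.
Step 1 is the only position where a single-operation replacement can produce the expected result.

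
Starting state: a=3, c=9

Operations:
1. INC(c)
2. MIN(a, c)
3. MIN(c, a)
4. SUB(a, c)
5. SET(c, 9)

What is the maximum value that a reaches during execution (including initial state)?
3

Values of a at each step:
Initial: a = 3 ← maximum
After step 1: a = 3
After step 2: a = 3
After step 3: a = 3
After step 4: a = 0
After step 5: a = 0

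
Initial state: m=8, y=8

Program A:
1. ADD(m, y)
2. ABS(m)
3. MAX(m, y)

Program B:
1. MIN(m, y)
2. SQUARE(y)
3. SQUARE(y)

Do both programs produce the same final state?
No

Program A final state: m=16, y=8
Program B final state: m=8, y=4096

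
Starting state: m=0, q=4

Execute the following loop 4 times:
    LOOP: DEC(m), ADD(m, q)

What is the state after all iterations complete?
m=12, q=4

Iteration trace:
Start: m=0, q=4
After iteration 1: m=3, q=4
After iteration 2: m=6, q=4
After iteration 3: m=9, q=4
After iteration 4: m=12, q=4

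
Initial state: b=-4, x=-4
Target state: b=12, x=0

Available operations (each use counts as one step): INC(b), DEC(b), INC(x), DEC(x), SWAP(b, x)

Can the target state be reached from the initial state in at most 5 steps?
No

The target state cannot be reached within 5 steps.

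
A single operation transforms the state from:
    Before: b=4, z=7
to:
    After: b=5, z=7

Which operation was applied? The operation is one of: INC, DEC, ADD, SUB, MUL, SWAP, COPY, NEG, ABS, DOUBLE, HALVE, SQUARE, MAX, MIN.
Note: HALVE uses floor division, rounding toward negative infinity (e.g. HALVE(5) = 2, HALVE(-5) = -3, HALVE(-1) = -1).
INC(b)

Analyzing the change:
Before: b=4, z=7
After: b=5, z=7
Variable b changed from 4 to 5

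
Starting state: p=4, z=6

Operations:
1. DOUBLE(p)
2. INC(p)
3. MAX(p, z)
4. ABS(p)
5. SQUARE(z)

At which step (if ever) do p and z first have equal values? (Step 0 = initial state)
Never

p and z never become equal during execution.

Comparing values at each step:
Initial: p=4, z=6
After step 1: p=8, z=6
After step 2: p=9, z=6
After step 3: p=9, z=6
After step 4: p=9, z=6
After step 5: p=9, z=36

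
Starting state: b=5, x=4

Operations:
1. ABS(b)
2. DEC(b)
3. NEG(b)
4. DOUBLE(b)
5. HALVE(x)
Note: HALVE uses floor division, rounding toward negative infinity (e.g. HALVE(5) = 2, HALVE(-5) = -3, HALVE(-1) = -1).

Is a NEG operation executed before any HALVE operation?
Yes

First NEG: step 3
First HALVE: step 5
Since 3 < 5, NEG comes first.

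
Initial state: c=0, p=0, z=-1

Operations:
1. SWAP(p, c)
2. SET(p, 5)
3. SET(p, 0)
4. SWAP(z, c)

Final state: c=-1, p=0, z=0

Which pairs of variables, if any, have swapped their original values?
(z, c)

Comparing initial and final values:
z: -1 → 0
c: 0 → -1
p: 0 → 0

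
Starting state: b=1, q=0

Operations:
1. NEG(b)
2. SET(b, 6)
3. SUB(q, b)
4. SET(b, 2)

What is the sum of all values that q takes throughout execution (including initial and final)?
-12

Values of q at each step:
Initial: q = 0
After step 1: q = 0
After step 2: q = 0
After step 3: q = -6
After step 4: q = -6
Sum = 0 + 0 + 0 + -6 + -6 = -12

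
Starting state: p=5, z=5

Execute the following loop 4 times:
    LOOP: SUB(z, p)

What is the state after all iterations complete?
p=5, z=-15

Iteration trace:
Start: p=5, z=5
After iteration 1: p=5, z=0
After iteration 2: p=5, z=-5
After iteration 3: p=5, z=-10
After iteration 4: p=5, z=-15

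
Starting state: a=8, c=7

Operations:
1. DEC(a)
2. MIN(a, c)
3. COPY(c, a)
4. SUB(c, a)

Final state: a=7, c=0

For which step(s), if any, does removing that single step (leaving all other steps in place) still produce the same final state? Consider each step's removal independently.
Step(s) 1, 2, 3

Testing removal of each single step:
Without step 1: final = a=7, c=0 (same)
Without step 2: final = a=7, c=0 (same)
Without step 3: final = a=7, c=0 (same)
Without step 4: final = a=7, c=7 (different)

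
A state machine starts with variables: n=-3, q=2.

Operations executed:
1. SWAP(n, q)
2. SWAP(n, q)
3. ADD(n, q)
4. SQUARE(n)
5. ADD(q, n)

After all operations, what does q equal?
q = 3

Tracing execution:
Step 1: SWAP(n, q) → q = -3
Step 2: SWAP(n, q) → q = 2
Step 3: ADD(n, q) → q = 2
Step 4: SQUARE(n) → q = 2
Step 5: ADD(q, n) → q = 3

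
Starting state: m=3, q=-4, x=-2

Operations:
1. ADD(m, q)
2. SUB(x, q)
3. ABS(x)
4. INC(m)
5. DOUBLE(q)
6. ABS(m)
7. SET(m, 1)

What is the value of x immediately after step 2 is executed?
x = 2

Tracing x through execution:
Initial: x = -2
After step 1 (ADD(m, q)): x = -2
After step 2 (SUB(x, q)): x = 2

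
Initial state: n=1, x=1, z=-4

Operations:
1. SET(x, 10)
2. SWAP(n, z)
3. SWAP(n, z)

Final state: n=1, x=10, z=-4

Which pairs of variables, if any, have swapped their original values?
None

Comparing initial and final values:
n: 1 → 1
z: -4 → -4
x: 1 → 10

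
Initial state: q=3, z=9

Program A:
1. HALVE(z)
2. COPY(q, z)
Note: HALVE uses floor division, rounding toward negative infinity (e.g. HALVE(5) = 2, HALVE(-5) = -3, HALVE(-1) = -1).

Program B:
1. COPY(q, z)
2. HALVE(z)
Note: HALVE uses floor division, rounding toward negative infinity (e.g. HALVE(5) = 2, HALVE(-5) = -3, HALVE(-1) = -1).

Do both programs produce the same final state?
No

Program A final state: q=4, z=4
Program B final state: q=9, z=4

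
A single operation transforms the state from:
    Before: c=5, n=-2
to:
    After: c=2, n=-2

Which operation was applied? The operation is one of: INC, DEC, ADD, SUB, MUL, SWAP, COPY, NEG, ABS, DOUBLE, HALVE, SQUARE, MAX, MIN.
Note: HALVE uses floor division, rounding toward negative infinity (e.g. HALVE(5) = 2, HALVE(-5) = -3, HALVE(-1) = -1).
HALVE(c)

Analyzing the change:
Before: c=5, n=-2
After: c=2, n=-2
Variable c changed from 5 to 2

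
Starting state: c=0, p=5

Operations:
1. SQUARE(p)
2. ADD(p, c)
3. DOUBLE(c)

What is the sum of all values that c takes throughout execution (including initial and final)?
0

Values of c at each step:
Initial: c = 0
After step 1: c = 0
After step 2: c = 0
After step 3: c = 0
Sum = 0 + 0 + 0 + 0 = 0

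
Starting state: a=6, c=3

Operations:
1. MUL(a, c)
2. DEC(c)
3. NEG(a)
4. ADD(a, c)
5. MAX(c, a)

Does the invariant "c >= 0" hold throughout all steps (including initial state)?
Yes

The invariant holds at every step.

State at each step:
Initial: a=6, c=3
After step 1: a=18, c=3
After step 2: a=18, c=2
After step 3: a=-18, c=2
After step 4: a=-16, c=2
After step 5: a=-16, c=2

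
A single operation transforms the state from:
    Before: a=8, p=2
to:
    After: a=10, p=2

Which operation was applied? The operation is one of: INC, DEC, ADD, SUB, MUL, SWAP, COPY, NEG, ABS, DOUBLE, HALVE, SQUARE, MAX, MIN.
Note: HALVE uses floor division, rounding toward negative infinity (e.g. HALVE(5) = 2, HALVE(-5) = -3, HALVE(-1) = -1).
ADD(a, p)

Analyzing the change:
Before: a=8, p=2
After: a=10, p=2
Variable a changed from 8 to 10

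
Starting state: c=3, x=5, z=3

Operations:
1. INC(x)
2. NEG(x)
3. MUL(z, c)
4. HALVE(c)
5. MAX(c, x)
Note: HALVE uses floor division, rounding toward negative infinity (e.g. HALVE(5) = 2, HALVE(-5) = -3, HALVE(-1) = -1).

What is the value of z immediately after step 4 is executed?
z = 9

Tracing z through execution:
Initial: z = 3
After step 1 (INC(x)): z = 3
After step 2 (NEG(x)): z = 3
After step 3 (MUL(z, c)): z = 9
After step 4 (HALVE(c)): z = 9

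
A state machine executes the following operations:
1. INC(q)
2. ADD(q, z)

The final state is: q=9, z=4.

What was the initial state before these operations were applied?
q=4, z=4

Working backwards:
Final state: q=9, z=4
Before step 2 (ADD(q, z)): q=5, z=4
Before step 1 (INC(q)): q=4, z=4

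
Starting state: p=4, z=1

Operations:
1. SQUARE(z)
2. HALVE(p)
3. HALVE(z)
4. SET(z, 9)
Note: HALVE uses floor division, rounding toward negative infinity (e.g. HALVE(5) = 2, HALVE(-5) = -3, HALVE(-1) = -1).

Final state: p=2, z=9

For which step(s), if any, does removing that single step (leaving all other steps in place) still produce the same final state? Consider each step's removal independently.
Step(s) 1, 3

Testing removal of each single step:
Without step 1: final = p=2, z=9 (same)
Without step 2: final = p=4, z=9 (different)
Without step 3: final = p=2, z=9 (same)
Without step 4: final = p=2, z=0 (different)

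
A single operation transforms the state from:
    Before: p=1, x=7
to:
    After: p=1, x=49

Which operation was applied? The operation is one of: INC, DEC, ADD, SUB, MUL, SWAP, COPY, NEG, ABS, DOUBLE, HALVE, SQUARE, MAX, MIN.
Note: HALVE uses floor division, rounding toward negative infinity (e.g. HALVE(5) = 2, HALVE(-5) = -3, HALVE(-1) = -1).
SQUARE(x)

Analyzing the change:
Before: p=1, x=7
After: p=1, x=49
Variable x changed from 7 to 49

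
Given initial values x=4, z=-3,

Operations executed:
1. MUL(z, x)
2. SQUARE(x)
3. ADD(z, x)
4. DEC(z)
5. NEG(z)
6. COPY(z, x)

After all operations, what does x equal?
x = 16

Tracing execution:
Step 1: MUL(z, x) → x = 4
Step 2: SQUARE(x) → x = 16
Step 3: ADD(z, x) → x = 16
Step 4: DEC(z) → x = 16
Step 5: NEG(z) → x = 16
Step 6: COPY(z, x) → x = 16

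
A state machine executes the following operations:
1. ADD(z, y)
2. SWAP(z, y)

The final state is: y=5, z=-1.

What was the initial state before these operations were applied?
y=-1, z=6

Working backwards:
Final state: y=5, z=-1
Before step 2 (SWAP(z, y)): y=-1, z=5
Before step 1 (ADD(z, y)): y=-1, z=6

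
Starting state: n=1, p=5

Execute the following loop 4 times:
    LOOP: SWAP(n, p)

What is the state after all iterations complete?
n=1, p=5

Iteration trace:
Start: n=1, p=5
After iteration 1: n=5, p=1
After iteration 2: n=1, p=5
After iteration 3: n=5, p=1
After iteration 4: n=1, p=5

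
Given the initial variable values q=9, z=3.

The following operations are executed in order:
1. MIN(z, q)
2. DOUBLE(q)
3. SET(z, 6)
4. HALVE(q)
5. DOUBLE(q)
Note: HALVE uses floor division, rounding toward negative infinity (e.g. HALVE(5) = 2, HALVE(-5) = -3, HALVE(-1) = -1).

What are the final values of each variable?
{q: 18, z: 6}

Step-by-step execution:
Initial: q=9, z=3
After step 1 (MIN(z, q)): q=9, z=3
After step 2 (DOUBLE(q)): q=18, z=3
After step 3 (SET(z, 6)): q=18, z=6
After step 4 (HALVE(q)): q=9, z=6
After step 5 (DOUBLE(q)): q=18, z=6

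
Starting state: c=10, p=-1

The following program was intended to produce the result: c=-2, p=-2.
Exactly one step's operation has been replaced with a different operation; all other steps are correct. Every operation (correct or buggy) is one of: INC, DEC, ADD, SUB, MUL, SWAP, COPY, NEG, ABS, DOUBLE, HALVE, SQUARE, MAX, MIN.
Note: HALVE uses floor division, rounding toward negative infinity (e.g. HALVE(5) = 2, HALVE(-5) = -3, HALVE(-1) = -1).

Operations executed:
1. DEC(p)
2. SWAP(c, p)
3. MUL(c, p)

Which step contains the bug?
Step 3

Trace with buggy code:
Initial: c=10, p=-1
After step 1: c=10, p=-2
After step 2: c=-2, p=10
After step 3: c=-20, p=10
Actual final c=-20, p=10 ≠ expected c=-2, p=-2.
Step 3 is the only position where a single-operation replacement can produce the expected result.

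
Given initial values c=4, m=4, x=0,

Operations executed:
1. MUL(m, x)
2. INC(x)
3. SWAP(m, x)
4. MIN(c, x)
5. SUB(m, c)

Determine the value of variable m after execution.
m = 1

Tracing execution:
Step 1: MUL(m, x) → m = 0
Step 2: INC(x) → m = 0
Step 3: SWAP(m, x) → m = 1
Step 4: MIN(c, x) → m = 1
Step 5: SUB(m, c) → m = 1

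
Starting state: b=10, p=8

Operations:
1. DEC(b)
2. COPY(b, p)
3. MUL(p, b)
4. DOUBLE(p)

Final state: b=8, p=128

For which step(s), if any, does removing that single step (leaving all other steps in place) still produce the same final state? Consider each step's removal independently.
Step(s) 1

Testing removal of each single step:
Without step 1: final = b=8, p=128 (same)
Without step 2: final = b=9, p=144 (different)
Without step 3: final = b=8, p=16 (different)
Without step 4: final = b=8, p=64 (different)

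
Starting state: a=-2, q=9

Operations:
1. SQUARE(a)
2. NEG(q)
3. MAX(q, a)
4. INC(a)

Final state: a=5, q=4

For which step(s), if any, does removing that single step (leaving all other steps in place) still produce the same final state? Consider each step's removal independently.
None - removing any single step changes the final result

Testing removal of each single step:
Without step 1: final = a=-1, q=-2 (different)
Without step 2: final = a=5, q=9 (different)
Without step 3: final = a=5, q=-9 (different)
Without step 4: final = a=4, q=4 (different)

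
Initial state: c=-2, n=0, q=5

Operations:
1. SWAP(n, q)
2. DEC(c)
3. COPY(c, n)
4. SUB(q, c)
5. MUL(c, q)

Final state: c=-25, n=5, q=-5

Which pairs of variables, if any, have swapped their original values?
None

Comparing initial and final values:
c: -2 → -25
q: 5 → -5
n: 0 → 5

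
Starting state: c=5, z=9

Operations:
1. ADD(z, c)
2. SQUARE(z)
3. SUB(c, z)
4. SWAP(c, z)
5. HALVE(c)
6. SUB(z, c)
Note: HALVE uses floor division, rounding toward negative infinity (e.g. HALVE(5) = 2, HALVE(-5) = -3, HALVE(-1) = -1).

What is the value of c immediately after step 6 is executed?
c = 98

Tracing c through execution:
Initial: c = 5
After step 1 (ADD(z, c)): c = 5
After step 2 (SQUARE(z)): c = 5
After step 3 (SUB(c, z)): c = -191
After step 4 (SWAP(c, z)): c = 196
After step 5 (HALVE(c)): c = 98
After step 6 (SUB(z, c)): c = 98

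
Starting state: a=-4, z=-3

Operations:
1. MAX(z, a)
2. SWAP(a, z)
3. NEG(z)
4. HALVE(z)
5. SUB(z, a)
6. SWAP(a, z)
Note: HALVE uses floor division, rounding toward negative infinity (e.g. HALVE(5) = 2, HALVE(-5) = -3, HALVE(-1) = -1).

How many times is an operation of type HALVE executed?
1

Counting HALVE operations:
Step 4: HALVE(z) ← HALVE
Total: 1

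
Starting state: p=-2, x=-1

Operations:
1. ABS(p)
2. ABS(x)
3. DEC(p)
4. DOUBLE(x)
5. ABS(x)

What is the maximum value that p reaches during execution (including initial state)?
2

Values of p at each step:
Initial: p = -2
After step 1: p = 2 ← maximum
After step 2: p = 2
After step 3: p = 1
After step 4: p = 1
After step 5: p = 1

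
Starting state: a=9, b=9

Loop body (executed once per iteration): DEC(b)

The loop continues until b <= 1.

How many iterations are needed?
8

Tracing iterations:
Initial: a=9, b=9
After iteration 1: a=9, b=8
After iteration 2: a=9, b=7
After iteration 3: a=9, b=6
After iteration 4: a=9, b=5
After iteration 5: a=9, b=4
After iteration 6: a=9, b=3
After iteration 7: a=9, b=2
After iteration 8: a=9, b=1
b <= 1 now holds, so the loop exits after 8 iterations.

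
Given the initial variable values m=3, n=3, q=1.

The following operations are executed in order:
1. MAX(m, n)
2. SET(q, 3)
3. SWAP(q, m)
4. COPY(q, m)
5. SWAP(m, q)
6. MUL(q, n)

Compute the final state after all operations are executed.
{m: 3, n: 3, q: 9}

Step-by-step execution:
Initial: m=3, n=3, q=1
After step 1 (MAX(m, n)): m=3, n=3, q=1
After step 2 (SET(q, 3)): m=3, n=3, q=3
After step 3 (SWAP(q, m)): m=3, n=3, q=3
After step 4 (COPY(q, m)): m=3, n=3, q=3
After step 5 (SWAP(m, q)): m=3, n=3, q=3
After step 6 (MUL(q, n)): m=3, n=3, q=9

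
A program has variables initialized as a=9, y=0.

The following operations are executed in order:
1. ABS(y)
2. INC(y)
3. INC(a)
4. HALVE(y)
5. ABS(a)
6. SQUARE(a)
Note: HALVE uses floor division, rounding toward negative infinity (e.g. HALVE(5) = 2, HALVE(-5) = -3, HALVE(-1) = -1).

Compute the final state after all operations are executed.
{a: 100, y: 0}

Step-by-step execution:
Initial: a=9, y=0
After step 1 (ABS(y)): a=9, y=0
After step 2 (INC(y)): a=9, y=1
After step 3 (INC(a)): a=10, y=1
After step 4 (HALVE(y)): a=10, y=0
After step 5 (ABS(a)): a=10, y=0
After step 6 (SQUARE(a)): a=100, y=0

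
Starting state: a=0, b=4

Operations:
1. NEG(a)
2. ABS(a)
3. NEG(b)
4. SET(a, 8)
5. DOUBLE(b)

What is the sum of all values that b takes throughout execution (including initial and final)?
-4

Values of b at each step:
Initial: b = 4
After step 1: b = 4
After step 2: b = 4
After step 3: b = -4
After step 4: b = -4
After step 5: b = -8
Sum = 4 + 4 + 4 + -4 + -4 + -8 = -4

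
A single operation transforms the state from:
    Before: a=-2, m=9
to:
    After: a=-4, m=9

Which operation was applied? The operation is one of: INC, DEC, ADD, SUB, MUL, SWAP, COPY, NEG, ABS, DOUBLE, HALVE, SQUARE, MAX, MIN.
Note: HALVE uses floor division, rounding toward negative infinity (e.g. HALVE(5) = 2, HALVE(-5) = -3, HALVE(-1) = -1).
DOUBLE(a)

Analyzing the change:
Before: a=-2, m=9
After: a=-4, m=9
Variable a changed from -2 to -4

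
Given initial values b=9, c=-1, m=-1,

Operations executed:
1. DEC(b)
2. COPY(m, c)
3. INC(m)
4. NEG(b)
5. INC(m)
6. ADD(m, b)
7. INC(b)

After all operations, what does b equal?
b = -7

Tracing execution:
Step 1: DEC(b) → b = 8
Step 2: COPY(m, c) → b = 8
Step 3: INC(m) → b = 8
Step 4: NEG(b) → b = -8
Step 5: INC(m) → b = -8
Step 6: ADD(m, b) → b = -8
Step 7: INC(b) → b = -7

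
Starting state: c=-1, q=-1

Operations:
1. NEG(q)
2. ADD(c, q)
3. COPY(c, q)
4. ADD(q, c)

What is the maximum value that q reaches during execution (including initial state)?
2

Values of q at each step:
Initial: q = -1
After step 1: q = 1
After step 2: q = 1
After step 3: q = 1
After step 4: q = 2 ← maximum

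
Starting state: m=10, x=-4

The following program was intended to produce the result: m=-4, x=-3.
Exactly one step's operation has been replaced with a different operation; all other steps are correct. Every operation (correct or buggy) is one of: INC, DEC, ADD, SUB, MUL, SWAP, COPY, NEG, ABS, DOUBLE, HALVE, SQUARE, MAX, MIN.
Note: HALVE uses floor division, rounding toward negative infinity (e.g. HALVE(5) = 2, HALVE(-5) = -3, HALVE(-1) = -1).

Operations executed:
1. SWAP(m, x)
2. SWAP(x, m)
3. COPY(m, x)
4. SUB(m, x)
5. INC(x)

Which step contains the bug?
Step 4

Trace with buggy code:
Initial: m=10, x=-4
After step 1: m=-4, x=10
After step 2: m=10, x=-4
After step 3: m=-4, x=-4
After step 4: m=0, x=-4
After step 5: m=0, x=-3
Actual final m=0, x=-3 ≠ expected m=-4, x=-3.
Step 4 is the only position where a single-operation replacement can produce the expected result.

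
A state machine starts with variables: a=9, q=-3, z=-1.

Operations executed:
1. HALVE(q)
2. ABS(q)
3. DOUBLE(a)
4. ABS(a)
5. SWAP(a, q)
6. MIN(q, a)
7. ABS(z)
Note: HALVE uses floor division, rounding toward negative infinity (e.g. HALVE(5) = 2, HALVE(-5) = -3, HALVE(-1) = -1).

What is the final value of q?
q = 2

Tracing execution:
Step 1: HALVE(q) → q = -2
Step 2: ABS(q) → q = 2
Step 3: DOUBLE(a) → q = 2
Step 4: ABS(a) → q = 2
Step 5: SWAP(a, q) → q = 18
Step 6: MIN(q, a) → q = 2
Step 7: ABS(z) → q = 2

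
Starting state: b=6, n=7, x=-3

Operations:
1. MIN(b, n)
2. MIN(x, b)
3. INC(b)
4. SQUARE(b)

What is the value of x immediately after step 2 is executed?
x = -3

Tracing x through execution:
Initial: x = -3
After step 1 (MIN(b, n)): x = -3
After step 2 (MIN(x, b)): x = -3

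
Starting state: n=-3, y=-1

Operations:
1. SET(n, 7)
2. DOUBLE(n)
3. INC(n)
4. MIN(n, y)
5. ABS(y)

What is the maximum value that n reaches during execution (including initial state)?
15

Values of n at each step:
Initial: n = -3
After step 1: n = 7
After step 2: n = 14
After step 3: n = 15 ← maximum
After step 4: n = -1
After step 5: n = -1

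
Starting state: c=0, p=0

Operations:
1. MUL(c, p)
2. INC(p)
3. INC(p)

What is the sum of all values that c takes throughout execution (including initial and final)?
0

Values of c at each step:
Initial: c = 0
After step 1: c = 0
After step 2: c = 0
After step 3: c = 0
Sum = 0 + 0 + 0 + 0 = 0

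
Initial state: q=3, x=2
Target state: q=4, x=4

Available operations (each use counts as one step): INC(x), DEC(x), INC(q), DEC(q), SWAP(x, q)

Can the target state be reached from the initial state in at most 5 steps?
Yes

Path (3 steps): INC(x) → INC(x) → INC(q)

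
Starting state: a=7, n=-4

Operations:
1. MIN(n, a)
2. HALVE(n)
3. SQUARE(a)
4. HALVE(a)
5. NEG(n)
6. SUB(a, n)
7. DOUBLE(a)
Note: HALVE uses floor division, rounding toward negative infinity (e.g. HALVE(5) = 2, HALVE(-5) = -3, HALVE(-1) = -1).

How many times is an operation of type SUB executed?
1

Counting SUB operations:
Step 6: SUB(a, n) ← SUB
Total: 1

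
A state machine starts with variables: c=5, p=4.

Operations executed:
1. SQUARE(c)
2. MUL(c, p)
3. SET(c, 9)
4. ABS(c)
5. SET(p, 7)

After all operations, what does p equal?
p = 7

Tracing execution:
Step 1: SQUARE(c) → p = 4
Step 2: MUL(c, p) → p = 4
Step 3: SET(c, 9) → p = 4
Step 4: ABS(c) → p = 4
Step 5: SET(p, 7) → p = 7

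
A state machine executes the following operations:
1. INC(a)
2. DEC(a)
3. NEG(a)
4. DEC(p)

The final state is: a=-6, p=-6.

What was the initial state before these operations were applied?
a=6, p=-5

Working backwards:
Final state: a=-6, p=-6
Before step 4 (DEC(p)): a=-6, p=-5
Before step 3 (NEG(a)): a=6, p=-5
Before step 2 (DEC(a)): a=7, p=-5
Before step 1 (INC(a)): a=6, p=-5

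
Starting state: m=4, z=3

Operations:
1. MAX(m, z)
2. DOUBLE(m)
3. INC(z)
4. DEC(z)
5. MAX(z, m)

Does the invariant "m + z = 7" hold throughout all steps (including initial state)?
No, violated after step 2

The invariant is violated after step 2.

State at each step:
Initial: m=4, z=3
After step 1: m=4, z=3
After step 2: m=8, z=3
After step 3: m=8, z=4
After step 4: m=8, z=3
After step 5: m=8, z=8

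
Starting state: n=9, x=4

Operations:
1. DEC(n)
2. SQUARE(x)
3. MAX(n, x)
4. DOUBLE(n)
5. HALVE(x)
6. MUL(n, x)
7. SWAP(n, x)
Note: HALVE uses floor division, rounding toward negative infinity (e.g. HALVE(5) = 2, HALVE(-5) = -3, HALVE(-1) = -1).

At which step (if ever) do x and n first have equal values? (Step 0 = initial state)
Step 3

x and n first become equal after step 3.

Comparing values at each step:
Initial: x=4, n=9
After step 1: x=4, n=8
After step 2: x=16, n=8
After step 3: x=16, n=16 ← equal!
After step 4: x=16, n=32
After step 5: x=8, n=32
After step 6: x=8, n=256
After step 7: x=256, n=8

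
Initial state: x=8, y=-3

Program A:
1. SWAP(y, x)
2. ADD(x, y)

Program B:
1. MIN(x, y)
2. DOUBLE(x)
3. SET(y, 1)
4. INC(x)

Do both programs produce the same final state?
No

Program A final state: x=5, y=8
Program B final state: x=-5, y=1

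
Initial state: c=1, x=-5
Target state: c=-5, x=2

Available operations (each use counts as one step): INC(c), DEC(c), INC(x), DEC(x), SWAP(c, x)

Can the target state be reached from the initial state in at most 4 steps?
Yes

Path (2 steps): INC(c) → SWAP(c, x)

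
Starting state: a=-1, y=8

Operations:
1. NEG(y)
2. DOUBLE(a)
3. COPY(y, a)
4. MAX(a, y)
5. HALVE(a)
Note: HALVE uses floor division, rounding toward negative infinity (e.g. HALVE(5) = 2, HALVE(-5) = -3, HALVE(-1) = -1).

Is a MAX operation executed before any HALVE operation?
Yes

First MAX: step 4
First HALVE: step 5
Since 4 < 5, MAX comes first.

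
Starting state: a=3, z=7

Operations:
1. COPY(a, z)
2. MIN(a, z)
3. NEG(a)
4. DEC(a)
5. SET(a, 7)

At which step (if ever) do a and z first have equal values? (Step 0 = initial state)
Step 1

a and z first become equal after step 1.

Comparing values at each step:
Initial: a=3, z=7
After step 1: a=7, z=7 ← equal!
After step 2: a=7, z=7 ← equal!
After step 3: a=-7, z=7
After step 4: a=-8, z=7
After step 5: a=7, z=7 ← equal!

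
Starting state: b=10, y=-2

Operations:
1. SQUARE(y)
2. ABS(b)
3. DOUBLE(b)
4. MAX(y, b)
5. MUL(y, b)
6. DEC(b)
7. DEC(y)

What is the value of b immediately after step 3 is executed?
b = 20

Tracing b through execution:
Initial: b = 10
After step 1 (SQUARE(y)): b = 10
After step 2 (ABS(b)): b = 10
After step 3 (DOUBLE(b)): b = 20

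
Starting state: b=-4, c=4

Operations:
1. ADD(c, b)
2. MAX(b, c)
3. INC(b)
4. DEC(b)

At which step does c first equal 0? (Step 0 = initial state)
Step 1

Tracing c:
Initial: c = 4
After step 1: c = 0 ← first occurrence
After step 2: c = 0
After step 3: c = 0
After step 4: c = 0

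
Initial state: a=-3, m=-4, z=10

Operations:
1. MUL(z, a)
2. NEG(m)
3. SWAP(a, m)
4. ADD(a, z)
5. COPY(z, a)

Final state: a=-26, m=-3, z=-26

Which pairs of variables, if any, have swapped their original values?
None

Comparing initial and final values:
m: -4 → -3
z: 10 → -26
a: -3 → -26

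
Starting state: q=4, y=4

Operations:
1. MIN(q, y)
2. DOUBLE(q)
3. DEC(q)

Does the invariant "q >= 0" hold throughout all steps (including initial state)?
Yes

The invariant holds at every step.

State at each step:
Initial: q=4, y=4
After step 1: q=4, y=4
After step 2: q=8, y=4
After step 3: q=7, y=4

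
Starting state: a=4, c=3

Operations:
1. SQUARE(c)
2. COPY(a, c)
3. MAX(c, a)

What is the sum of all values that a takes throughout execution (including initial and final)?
26

Values of a at each step:
Initial: a = 4
After step 1: a = 4
After step 2: a = 9
After step 3: a = 9
Sum = 4 + 4 + 9 + 9 = 26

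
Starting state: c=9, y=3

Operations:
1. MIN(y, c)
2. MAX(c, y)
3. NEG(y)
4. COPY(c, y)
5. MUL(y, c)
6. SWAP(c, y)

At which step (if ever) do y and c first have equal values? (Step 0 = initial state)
Step 4

y and c first become equal after step 4.

Comparing values at each step:
Initial: y=3, c=9
After step 1: y=3, c=9
After step 2: y=3, c=9
After step 3: y=-3, c=9
After step 4: y=-3, c=-3 ← equal!
After step 5: y=9, c=-3
After step 6: y=-3, c=9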